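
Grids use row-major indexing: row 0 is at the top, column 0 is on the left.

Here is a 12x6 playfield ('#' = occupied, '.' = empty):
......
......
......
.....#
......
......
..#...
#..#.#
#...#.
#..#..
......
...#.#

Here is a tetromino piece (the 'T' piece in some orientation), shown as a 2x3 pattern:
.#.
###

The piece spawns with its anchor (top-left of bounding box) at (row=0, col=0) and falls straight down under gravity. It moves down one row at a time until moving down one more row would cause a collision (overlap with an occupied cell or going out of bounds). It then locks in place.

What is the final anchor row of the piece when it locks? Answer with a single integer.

Spawn at (row=0, col=0). Try each row:
  row 0: fits
  row 1: fits
  row 2: fits
  row 3: fits
  row 4: fits
  row 5: blocked -> lock at row 4

Answer: 4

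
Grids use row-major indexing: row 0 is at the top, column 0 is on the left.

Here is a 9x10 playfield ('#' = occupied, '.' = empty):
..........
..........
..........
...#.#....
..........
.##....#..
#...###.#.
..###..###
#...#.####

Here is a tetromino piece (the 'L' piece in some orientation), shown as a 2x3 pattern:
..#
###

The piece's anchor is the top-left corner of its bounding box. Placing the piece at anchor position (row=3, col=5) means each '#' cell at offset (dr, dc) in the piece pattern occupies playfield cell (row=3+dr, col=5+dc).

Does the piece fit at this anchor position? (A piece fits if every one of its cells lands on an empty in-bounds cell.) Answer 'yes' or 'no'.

Check each piece cell at anchor (3, 5):
  offset (0,2) -> (3,7): empty -> OK
  offset (1,0) -> (4,5): empty -> OK
  offset (1,1) -> (4,6): empty -> OK
  offset (1,2) -> (4,7): empty -> OK
All cells valid: yes

Answer: yes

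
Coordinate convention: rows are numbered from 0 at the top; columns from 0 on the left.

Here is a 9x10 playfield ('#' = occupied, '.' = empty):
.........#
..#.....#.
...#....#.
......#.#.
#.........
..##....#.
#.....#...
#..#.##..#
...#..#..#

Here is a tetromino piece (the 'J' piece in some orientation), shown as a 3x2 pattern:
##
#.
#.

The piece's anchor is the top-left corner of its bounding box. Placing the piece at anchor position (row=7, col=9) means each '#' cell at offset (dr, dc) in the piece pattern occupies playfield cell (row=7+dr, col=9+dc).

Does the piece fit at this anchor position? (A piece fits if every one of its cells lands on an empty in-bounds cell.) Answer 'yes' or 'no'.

Answer: no

Derivation:
Check each piece cell at anchor (7, 9):
  offset (0,0) -> (7,9): occupied ('#') -> FAIL
  offset (0,1) -> (7,10): out of bounds -> FAIL
  offset (1,0) -> (8,9): occupied ('#') -> FAIL
  offset (2,0) -> (9,9): out of bounds -> FAIL
All cells valid: no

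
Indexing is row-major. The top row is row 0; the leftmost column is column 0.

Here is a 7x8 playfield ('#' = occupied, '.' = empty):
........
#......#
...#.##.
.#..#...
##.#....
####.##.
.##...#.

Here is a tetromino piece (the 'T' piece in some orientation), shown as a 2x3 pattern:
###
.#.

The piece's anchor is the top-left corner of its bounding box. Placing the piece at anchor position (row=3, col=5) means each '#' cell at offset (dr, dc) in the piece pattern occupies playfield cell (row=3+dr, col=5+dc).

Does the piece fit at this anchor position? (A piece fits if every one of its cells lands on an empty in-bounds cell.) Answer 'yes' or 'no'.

Answer: yes

Derivation:
Check each piece cell at anchor (3, 5):
  offset (0,0) -> (3,5): empty -> OK
  offset (0,1) -> (3,6): empty -> OK
  offset (0,2) -> (3,7): empty -> OK
  offset (1,1) -> (4,6): empty -> OK
All cells valid: yes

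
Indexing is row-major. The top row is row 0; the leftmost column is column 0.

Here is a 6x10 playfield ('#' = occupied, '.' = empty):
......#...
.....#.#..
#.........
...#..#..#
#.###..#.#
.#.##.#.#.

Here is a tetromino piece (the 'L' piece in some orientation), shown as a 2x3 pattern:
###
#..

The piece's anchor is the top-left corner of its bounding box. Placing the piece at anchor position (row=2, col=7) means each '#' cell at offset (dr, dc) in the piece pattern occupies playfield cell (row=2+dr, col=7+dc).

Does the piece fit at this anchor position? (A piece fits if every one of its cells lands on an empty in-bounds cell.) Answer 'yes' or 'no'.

Check each piece cell at anchor (2, 7):
  offset (0,0) -> (2,7): empty -> OK
  offset (0,1) -> (2,8): empty -> OK
  offset (0,2) -> (2,9): empty -> OK
  offset (1,0) -> (3,7): empty -> OK
All cells valid: yes

Answer: yes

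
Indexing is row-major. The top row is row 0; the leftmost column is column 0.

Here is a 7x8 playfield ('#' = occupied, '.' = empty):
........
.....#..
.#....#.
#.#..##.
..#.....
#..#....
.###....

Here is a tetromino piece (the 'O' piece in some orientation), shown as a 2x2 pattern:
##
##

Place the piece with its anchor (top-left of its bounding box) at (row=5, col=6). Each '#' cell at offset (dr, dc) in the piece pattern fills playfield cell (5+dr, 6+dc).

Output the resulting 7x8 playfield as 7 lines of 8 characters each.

Answer: ........
.....#..
.#....#.
#.#..##.
..#.....
#..#..##
.###..##

Derivation:
Fill (5+0,6+0) = (5,6)
Fill (5+0,6+1) = (5,7)
Fill (5+1,6+0) = (6,6)
Fill (5+1,6+1) = (6,7)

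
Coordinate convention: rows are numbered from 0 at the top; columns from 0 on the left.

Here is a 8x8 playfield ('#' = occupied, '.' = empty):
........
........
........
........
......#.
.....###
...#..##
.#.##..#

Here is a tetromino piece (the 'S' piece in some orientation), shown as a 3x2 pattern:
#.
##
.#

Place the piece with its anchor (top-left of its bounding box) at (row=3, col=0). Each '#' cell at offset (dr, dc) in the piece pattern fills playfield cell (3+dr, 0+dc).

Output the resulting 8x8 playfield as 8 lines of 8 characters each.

Fill (3+0,0+0) = (3,0)
Fill (3+1,0+0) = (4,0)
Fill (3+1,0+1) = (4,1)
Fill (3+2,0+1) = (5,1)

Answer: ........
........
........
#.......
##....#.
.#...###
...#..##
.#.##..#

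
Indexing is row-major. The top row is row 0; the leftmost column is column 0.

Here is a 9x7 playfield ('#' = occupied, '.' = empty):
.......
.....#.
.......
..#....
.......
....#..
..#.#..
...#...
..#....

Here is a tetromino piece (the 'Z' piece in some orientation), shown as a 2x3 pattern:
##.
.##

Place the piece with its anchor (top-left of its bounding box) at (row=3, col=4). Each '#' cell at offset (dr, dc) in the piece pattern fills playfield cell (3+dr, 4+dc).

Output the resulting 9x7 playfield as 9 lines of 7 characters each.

Fill (3+0,4+0) = (3,4)
Fill (3+0,4+1) = (3,5)
Fill (3+1,4+1) = (4,5)
Fill (3+1,4+2) = (4,6)

Answer: .......
.....#.
.......
..#.##.
.....##
....#..
..#.#..
...#...
..#....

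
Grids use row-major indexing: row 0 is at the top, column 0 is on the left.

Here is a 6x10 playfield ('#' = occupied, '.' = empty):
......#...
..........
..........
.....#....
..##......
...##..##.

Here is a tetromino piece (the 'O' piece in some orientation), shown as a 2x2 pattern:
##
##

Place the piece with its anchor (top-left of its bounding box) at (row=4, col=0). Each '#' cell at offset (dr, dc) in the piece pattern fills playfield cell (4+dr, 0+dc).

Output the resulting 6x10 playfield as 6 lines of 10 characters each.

Answer: ......#...
..........
..........
.....#....
####......
##.##..##.

Derivation:
Fill (4+0,0+0) = (4,0)
Fill (4+0,0+1) = (4,1)
Fill (4+1,0+0) = (5,0)
Fill (4+1,0+1) = (5,1)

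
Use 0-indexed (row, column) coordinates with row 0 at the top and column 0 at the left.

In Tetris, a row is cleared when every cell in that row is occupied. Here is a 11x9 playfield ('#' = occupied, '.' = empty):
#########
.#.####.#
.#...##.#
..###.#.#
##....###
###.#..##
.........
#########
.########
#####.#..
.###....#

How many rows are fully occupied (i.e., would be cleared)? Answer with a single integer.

Answer: 2

Derivation:
Check each row:
  row 0: 0 empty cells -> FULL (clear)
  row 1: 3 empty cells -> not full
  row 2: 5 empty cells -> not full
  row 3: 4 empty cells -> not full
  row 4: 4 empty cells -> not full
  row 5: 3 empty cells -> not full
  row 6: 9 empty cells -> not full
  row 7: 0 empty cells -> FULL (clear)
  row 8: 1 empty cell -> not full
  row 9: 3 empty cells -> not full
  row 10: 5 empty cells -> not full
Total rows cleared: 2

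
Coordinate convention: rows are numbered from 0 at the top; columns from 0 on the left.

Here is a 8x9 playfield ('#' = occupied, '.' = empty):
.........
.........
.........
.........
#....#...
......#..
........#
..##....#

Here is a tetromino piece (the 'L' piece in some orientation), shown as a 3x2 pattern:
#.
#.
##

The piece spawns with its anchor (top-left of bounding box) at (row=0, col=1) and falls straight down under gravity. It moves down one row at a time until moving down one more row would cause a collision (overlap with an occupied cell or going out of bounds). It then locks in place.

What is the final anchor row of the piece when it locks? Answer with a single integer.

Answer: 4

Derivation:
Spawn at (row=0, col=1). Try each row:
  row 0: fits
  row 1: fits
  row 2: fits
  row 3: fits
  row 4: fits
  row 5: blocked -> lock at row 4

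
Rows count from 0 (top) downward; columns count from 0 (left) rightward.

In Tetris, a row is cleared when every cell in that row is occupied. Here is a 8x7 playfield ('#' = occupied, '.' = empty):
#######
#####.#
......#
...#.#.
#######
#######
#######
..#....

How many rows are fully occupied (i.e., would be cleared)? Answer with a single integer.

Check each row:
  row 0: 0 empty cells -> FULL (clear)
  row 1: 1 empty cell -> not full
  row 2: 6 empty cells -> not full
  row 3: 5 empty cells -> not full
  row 4: 0 empty cells -> FULL (clear)
  row 5: 0 empty cells -> FULL (clear)
  row 6: 0 empty cells -> FULL (clear)
  row 7: 6 empty cells -> not full
Total rows cleared: 4

Answer: 4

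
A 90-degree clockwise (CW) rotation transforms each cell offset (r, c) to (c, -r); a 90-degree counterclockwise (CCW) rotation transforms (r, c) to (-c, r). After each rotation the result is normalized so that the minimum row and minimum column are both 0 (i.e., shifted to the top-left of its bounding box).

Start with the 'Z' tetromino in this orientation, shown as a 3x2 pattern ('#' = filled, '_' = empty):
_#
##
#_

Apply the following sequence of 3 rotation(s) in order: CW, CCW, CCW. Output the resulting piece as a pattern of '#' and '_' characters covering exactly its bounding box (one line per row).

Start:
_#
##
#_
After rotation 1 (CW):
##_
_##
After rotation 2 (CCW):
_#
##
#_
After rotation 3 (CCW):
##_
_##

Answer: ##_
_##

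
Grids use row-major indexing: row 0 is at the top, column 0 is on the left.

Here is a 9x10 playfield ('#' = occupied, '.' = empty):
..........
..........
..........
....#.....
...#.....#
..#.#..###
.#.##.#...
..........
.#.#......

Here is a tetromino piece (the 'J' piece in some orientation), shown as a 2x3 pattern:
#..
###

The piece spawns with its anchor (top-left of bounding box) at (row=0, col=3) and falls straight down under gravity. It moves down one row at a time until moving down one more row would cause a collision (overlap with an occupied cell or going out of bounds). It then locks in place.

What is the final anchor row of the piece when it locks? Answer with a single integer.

Spawn at (row=0, col=3). Try each row:
  row 0: fits
  row 1: fits
  row 2: blocked -> lock at row 1

Answer: 1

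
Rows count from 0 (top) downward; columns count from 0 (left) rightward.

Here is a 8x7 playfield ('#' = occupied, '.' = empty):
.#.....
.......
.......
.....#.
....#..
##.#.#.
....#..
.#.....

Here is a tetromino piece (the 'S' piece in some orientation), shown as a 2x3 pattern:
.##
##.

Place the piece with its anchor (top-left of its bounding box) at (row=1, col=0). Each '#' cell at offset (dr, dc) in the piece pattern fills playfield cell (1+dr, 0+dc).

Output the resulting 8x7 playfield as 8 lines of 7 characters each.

Fill (1+0,0+1) = (1,1)
Fill (1+0,0+2) = (1,2)
Fill (1+1,0+0) = (2,0)
Fill (1+1,0+1) = (2,1)

Answer: .#.....
.##....
##.....
.....#.
....#..
##.#.#.
....#..
.#.....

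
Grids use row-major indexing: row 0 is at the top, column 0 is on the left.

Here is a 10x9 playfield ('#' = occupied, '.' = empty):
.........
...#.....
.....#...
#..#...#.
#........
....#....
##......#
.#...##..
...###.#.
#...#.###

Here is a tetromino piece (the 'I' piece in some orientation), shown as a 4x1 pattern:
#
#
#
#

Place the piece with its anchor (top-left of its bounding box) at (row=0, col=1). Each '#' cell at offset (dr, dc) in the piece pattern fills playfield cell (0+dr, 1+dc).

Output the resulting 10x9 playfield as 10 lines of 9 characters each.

Answer: .#.......
.#.#.....
.#...#...
##.#...#.
#........
....#....
##......#
.#...##..
...###.#.
#...#.###

Derivation:
Fill (0+0,1+0) = (0,1)
Fill (0+1,1+0) = (1,1)
Fill (0+2,1+0) = (2,1)
Fill (0+3,1+0) = (3,1)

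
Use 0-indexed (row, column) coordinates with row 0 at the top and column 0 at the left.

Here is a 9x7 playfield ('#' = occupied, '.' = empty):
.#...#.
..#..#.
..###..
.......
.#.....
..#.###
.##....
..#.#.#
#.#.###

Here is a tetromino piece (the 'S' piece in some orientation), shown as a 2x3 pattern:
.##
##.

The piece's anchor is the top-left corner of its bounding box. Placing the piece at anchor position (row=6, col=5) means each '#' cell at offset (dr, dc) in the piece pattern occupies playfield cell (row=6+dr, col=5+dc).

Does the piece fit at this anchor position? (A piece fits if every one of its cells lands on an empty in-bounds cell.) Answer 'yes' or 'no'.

Answer: no

Derivation:
Check each piece cell at anchor (6, 5):
  offset (0,1) -> (6,6): empty -> OK
  offset (0,2) -> (6,7): out of bounds -> FAIL
  offset (1,0) -> (7,5): empty -> OK
  offset (1,1) -> (7,6): occupied ('#') -> FAIL
All cells valid: no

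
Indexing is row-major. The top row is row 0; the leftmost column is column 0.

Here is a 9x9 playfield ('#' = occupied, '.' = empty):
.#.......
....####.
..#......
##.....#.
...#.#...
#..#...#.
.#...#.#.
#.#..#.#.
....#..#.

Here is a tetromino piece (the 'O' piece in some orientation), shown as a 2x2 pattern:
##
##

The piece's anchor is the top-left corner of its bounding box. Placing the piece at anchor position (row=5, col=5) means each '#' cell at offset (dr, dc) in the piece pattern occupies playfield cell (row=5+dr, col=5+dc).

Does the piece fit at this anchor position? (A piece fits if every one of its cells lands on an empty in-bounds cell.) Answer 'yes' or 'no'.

Check each piece cell at anchor (5, 5):
  offset (0,0) -> (5,5): empty -> OK
  offset (0,1) -> (5,6): empty -> OK
  offset (1,0) -> (6,5): occupied ('#') -> FAIL
  offset (1,1) -> (6,6): empty -> OK
All cells valid: no

Answer: no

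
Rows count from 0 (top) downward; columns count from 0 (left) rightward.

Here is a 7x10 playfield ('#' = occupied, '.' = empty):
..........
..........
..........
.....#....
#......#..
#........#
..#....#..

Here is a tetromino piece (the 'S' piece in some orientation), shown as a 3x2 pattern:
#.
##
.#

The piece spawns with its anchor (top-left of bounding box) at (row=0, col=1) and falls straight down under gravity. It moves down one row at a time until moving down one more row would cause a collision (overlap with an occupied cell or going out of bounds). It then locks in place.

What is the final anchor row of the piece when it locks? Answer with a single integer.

Spawn at (row=0, col=1). Try each row:
  row 0: fits
  row 1: fits
  row 2: fits
  row 3: fits
  row 4: blocked -> lock at row 3

Answer: 3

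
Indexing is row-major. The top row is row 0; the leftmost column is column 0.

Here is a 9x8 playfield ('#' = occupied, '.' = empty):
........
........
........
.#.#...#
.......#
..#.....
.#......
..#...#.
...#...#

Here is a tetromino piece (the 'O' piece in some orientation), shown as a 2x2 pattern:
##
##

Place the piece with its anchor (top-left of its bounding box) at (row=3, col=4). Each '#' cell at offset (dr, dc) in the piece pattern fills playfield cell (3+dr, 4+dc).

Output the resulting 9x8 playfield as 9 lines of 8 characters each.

Fill (3+0,4+0) = (3,4)
Fill (3+0,4+1) = (3,5)
Fill (3+1,4+0) = (4,4)
Fill (3+1,4+1) = (4,5)

Answer: ........
........
........
.#.###.#
....##.#
..#.....
.#......
..#...#.
...#...#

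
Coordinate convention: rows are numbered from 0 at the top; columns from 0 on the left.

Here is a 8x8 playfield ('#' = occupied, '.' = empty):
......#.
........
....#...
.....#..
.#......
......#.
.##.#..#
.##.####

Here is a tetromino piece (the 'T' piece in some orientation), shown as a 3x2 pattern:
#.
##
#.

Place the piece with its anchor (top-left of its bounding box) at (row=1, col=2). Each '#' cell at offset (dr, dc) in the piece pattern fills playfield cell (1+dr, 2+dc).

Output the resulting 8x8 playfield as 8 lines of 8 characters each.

Fill (1+0,2+0) = (1,2)
Fill (1+1,2+0) = (2,2)
Fill (1+1,2+1) = (2,3)
Fill (1+2,2+0) = (3,2)

Answer: ......#.
..#.....
..###...
..#..#..
.#......
......#.
.##.#..#
.##.####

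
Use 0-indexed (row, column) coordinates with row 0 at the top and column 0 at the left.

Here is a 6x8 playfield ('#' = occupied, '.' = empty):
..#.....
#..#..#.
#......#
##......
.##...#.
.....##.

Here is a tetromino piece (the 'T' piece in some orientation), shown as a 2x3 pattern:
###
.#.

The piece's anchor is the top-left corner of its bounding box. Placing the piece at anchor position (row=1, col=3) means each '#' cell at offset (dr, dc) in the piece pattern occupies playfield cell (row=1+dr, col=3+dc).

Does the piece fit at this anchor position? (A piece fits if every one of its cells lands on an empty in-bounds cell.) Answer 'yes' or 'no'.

Answer: no

Derivation:
Check each piece cell at anchor (1, 3):
  offset (0,0) -> (1,3): occupied ('#') -> FAIL
  offset (0,1) -> (1,4): empty -> OK
  offset (0,2) -> (1,5): empty -> OK
  offset (1,1) -> (2,4): empty -> OK
All cells valid: no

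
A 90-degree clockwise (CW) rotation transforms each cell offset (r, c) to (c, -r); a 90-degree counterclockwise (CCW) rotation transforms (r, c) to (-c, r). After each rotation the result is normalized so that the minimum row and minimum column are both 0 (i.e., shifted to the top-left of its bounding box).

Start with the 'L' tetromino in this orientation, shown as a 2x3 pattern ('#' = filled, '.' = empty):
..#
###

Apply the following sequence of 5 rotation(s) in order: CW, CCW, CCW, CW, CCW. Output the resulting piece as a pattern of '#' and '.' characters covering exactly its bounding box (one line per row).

Answer: ##
.#
.#

Derivation:
Start:
..#
###
After rotation 1 (CW):
#.
#.
##
After rotation 2 (CCW):
..#
###
After rotation 3 (CCW):
##
.#
.#
After rotation 4 (CW):
..#
###
After rotation 5 (CCW):
##
.#
.#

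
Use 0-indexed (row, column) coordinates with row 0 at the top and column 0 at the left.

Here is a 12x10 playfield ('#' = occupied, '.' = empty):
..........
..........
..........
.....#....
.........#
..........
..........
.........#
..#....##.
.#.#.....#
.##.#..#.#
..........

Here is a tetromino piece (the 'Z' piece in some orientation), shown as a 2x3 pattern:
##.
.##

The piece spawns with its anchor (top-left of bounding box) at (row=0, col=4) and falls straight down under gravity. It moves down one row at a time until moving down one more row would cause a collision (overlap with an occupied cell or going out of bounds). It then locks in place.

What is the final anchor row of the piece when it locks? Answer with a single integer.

Spawn at (row=0, col=4). Try each row:
  row 0: fits
  row 1: fits
  row 2: blocked -> lock at row 1

Answer: 1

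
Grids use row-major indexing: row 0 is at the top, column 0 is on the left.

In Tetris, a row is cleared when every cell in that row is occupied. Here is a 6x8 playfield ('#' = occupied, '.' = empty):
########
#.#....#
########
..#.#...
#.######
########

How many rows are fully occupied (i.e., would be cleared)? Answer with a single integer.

Check each row:
  row 0: 0 empty cells -> FULL (clear)
  row 1: 5 empty cells -> not full
  row 2: 0 empty cells -> FULL (clear)
  row 3: 6 empty cells -> not full
  row 4: 1 empty cell -> not full
  row 5: 0 empty cells -> FULL (clear)
Total rows cleared: 3

Answer: 3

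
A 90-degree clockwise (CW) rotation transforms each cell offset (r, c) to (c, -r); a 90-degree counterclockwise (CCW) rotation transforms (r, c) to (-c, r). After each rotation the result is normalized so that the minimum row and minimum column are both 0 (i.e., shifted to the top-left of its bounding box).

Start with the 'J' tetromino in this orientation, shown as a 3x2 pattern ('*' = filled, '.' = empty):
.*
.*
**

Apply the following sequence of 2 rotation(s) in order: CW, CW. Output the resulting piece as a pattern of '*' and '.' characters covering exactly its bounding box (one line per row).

Answer: **
*.
*.

Derivation:
Start:
.*
.*
**
After rotation 1 (CW):
*..
***
After rotation 2 (CW):
**
*.
*.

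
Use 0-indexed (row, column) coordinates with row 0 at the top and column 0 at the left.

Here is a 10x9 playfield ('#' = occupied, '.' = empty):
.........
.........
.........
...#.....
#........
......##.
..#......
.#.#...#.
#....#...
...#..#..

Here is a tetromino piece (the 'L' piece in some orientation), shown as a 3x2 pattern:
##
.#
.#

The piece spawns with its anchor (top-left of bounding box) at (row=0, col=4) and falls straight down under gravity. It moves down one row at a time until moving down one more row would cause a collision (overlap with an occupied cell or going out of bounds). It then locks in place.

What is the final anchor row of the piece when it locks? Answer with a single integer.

Spawn at (row=0, col=4). Try each row:
  row 0: fits
  row 1: fits
  row 2: fits
  row 3: fits
  row 4: fits
  row 5: fits
  row 6: blocked -> lock at row 5

Answer: 5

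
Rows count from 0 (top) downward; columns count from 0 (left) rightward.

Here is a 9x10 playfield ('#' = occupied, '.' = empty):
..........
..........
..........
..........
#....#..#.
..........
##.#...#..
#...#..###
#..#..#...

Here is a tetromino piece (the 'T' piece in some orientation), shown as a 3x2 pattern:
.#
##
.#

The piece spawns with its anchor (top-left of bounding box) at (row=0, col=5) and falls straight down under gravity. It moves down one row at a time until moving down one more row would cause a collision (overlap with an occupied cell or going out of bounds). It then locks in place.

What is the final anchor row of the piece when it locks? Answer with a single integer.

Spawn at (row=0, col=5). Try each row:
  row 0: fits
  row 1: fits
  row 2: fits
  row 3: blocked -> lock at row 2

Answer: 2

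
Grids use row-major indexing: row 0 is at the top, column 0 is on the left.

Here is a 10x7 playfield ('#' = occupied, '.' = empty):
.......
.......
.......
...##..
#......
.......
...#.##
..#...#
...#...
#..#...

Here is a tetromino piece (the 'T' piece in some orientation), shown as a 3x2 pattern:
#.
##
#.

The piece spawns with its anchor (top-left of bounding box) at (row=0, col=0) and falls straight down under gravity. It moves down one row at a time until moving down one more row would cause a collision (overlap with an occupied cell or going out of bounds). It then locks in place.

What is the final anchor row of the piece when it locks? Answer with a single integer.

Spawn at (row=0, col=0). Try each row:
  row 0: fits
  row 1: fits
  row 2: blocked -> lock at row 1

Answer: 1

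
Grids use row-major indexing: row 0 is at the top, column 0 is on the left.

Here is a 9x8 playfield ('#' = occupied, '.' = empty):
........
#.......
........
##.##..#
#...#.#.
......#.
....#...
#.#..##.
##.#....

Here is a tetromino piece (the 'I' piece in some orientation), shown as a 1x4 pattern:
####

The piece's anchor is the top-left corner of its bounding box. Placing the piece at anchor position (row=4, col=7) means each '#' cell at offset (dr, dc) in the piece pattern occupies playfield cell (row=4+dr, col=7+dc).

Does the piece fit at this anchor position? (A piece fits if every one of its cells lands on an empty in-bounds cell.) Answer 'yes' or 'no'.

Check each piece cell at anchor (4, 7):
  offset (0,0) -> (4,7): empty -> OK
  offset (0,1) -> (4,8): out of bounds -> FAIL
  offset (0,2) -> (4,9): out of bounds -> FAIL
  offset (0,3) -> (4,10): out of bounds -> FAIL
All cells valid: no

Answer: no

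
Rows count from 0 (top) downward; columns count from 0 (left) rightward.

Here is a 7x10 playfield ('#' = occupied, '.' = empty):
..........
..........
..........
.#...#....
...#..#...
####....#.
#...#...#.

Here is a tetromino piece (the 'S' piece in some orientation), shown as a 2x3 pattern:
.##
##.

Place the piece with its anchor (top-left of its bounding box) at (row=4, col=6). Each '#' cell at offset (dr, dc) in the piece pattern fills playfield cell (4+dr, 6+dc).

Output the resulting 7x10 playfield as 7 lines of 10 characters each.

Answer: ..........
..........
..........
.#...#....
...#..###.
####..###.
#...#...#.

Derivation:
Fill (4+0,6+1) = (4,7)
Fill (4+0,6+2) = (4,8)
Fill (4+1,6+0) = (5,6)
Fill (4+1,6+1) = (5,7)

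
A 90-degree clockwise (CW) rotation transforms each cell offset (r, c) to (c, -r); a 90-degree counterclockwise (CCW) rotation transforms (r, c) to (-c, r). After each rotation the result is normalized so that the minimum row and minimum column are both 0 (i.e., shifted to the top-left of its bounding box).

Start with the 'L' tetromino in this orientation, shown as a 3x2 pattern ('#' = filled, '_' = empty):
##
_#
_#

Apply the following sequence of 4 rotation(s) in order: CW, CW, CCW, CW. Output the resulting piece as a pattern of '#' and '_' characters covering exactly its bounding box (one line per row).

Answer: #_
#_
##

Derivation:
Start:
##
_#
_#
After rotation 1 (CW):
__#
###
After rotation 2 (CW):
#_
#_
##
After rotation 3 (CCW):
__#
###
After rotation 4 (CW):
#_
#_
##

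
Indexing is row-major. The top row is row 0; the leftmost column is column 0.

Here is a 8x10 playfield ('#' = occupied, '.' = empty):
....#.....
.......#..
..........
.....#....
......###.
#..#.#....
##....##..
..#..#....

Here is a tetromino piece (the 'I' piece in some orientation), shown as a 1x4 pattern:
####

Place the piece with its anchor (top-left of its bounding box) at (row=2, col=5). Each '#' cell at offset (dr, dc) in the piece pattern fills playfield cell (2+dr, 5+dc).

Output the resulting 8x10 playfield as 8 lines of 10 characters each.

Fill (2+0,5+0) = (2,5)
Fill (2+0,5+1) = (2,6)
Fill (2+0,5+2) = (2,7)
Fill (2+0,5+3) = (2,8)

Answer: ....#.....
.......#..
.....####.
.....#....
......###.
#..#.#....
##....##..
..#..#....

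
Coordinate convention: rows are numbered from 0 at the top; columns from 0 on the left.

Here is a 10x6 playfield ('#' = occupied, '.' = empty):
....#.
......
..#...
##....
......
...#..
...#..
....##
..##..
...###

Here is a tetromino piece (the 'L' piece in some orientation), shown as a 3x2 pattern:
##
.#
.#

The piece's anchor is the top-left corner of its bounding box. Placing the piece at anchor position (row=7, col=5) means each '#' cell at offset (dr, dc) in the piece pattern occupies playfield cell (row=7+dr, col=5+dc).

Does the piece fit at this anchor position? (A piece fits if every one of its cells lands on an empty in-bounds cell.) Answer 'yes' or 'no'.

Check each piece cell at anchor (7, 5):
  offset (0,0) -> (7,5): occupied ('#') -> FAIL
  offset (0,1) -> (7,6): out of bounds -> FAIL
  offset (1,1) -> (8,6): out of bounds -> FAIL
  offset (2,1) -> (9,6): out of bounds -> FAIL
All cells valid: no

Answer: no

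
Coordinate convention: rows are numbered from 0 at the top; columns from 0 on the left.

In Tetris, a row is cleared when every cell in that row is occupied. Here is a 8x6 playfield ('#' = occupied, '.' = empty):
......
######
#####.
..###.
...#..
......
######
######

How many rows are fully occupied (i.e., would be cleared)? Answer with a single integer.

Answer: 3

Derivation:
Check each row:
  row 0: 6 empty cells -> not full
  row 1: 0 empty cells -> FULL (clear)
  row 2: 1 empty cell -> not full
  row 3: 3 empty cells -> not full
  row 4: 5 empty cells -> not full
  row 5: 6 empty cells -> not full
  row 6: 0 empty cells -> FULL (clear)
  row 7: 0 empty cells -> FULL (clear)
Total rows cleared: 3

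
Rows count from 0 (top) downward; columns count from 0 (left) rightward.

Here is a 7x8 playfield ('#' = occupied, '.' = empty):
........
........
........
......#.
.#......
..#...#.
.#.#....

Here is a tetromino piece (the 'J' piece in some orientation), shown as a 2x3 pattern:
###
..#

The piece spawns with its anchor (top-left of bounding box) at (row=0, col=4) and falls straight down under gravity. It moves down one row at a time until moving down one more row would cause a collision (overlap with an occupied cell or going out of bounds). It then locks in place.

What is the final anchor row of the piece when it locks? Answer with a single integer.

Answer: 1

Derivation:
Spawn at (row=0, col=4). Try each row:
  row 0: fits
  row 1: fits
  row 2: blocked -> lock at row 1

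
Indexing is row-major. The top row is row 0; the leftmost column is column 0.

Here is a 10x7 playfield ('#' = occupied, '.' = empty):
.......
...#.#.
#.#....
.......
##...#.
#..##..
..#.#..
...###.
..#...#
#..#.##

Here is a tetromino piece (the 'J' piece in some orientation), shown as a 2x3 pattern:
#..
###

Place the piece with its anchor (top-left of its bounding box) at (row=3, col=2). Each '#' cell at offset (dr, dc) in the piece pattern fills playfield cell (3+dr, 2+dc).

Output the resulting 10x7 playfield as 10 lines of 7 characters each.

Answer: .......
...#.#.
#.#....
..#....
######.
#..##..
..#.#..
...###.
..#...#
#..#.##

Derivation:
Fill (3+0,2+0) = (3,2)
Fill (3+1,2+0) = (4,2)
Fill (3+1,2+1) = (4,3)
Fill (3+1,2+2) = (4,4)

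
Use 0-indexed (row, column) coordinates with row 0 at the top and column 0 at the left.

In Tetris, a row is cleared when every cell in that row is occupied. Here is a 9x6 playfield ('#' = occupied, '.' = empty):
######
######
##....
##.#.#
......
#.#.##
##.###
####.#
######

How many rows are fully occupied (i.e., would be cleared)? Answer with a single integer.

Check each row:
  row 0: 0 empty cells -> FULL (clear)
  row 1: 0 empty cells -> FULL (clear)
  row 2: 4 empty cells -> not full
  row 3: 2 empty cells -> not full
  row 4: 6 empty cells -> not full
  row 5: 2 empty cells -> not full
  row 6: 1 empty cell -> not full
  row 7: 1 empty cell -> not full
  row 8: 0 empty cells -> FULL (clear)
Total rows cleared: 3

Answer: 3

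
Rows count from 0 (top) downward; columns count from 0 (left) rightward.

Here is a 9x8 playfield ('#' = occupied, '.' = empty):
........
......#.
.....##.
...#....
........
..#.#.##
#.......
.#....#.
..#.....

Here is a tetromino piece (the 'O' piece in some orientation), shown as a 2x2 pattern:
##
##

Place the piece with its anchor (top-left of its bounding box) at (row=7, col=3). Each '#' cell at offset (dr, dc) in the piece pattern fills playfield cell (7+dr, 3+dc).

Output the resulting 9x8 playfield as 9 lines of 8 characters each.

Answer: ........
......#.
.....##.
...#....
........
..#.#.##
#.......
.#.##.#.
..###...

Derivation:
Fill (7+0,3+0) = (7,3)
Fill (7+0,3+1) = (7,4)
Fill (7+1,3+0) = (8,3)
Fill (7+1,3+1) = (8,4)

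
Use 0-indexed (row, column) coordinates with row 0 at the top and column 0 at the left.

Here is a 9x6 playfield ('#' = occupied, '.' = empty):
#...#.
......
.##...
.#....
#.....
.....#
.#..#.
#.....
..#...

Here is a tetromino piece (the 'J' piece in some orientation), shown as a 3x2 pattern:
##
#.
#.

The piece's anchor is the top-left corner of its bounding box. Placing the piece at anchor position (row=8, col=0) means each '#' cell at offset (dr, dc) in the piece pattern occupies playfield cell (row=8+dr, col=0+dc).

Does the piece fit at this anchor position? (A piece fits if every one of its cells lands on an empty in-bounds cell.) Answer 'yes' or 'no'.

Check each piece cell at anchor (8, 0):
  offset (0,0) -> (8,0): empty -> OK
  offset (0,1) -> (8,1): empty -> OK
  offset (1,0) -> (9,0): out of bounds -> FAIL
  offset (2,0) -> (10,0): out of bounds -> FAIL
All cells valid: no

Answer: no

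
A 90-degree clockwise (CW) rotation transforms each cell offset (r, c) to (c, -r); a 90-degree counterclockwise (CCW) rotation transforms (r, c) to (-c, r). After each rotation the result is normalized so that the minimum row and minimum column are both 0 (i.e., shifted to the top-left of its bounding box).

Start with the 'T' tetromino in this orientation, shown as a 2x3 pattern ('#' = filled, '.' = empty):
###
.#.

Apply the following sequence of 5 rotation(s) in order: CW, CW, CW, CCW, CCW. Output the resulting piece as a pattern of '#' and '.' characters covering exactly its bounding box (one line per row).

Start:
###
.#.
After rotation 1 (CW):
.#
##
.#
After rotation 2 (CW):
.#.
###
After rotation 3 (CW):
#.
##
#.
After rotation 4 (CCW):
.#.
###
After rotation 5 (CCW):
.#
##
.#

Answer: .#
##
.#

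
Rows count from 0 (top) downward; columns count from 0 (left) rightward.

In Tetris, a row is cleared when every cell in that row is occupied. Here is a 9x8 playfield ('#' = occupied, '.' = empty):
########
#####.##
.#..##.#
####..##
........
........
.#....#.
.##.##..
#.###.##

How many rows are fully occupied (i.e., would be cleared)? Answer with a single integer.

Answer: 1

Derivation:
Check each row:
  row 0: 0 empty cells -> FULL (clear)
  row 1: 1 empty cell -> not full
  row 2: 4 empty cells -> not full
  row 3: 2 empty cells -> not full
  row 4: 8 empty cells -> not full
  row 5: 8 empty cells -> not full
  row 6: 6 empty cells -> not full
  row 7: 4 empty cells -> not full
  row 8: 2 empty cells -> not full
Total rows cleared: 1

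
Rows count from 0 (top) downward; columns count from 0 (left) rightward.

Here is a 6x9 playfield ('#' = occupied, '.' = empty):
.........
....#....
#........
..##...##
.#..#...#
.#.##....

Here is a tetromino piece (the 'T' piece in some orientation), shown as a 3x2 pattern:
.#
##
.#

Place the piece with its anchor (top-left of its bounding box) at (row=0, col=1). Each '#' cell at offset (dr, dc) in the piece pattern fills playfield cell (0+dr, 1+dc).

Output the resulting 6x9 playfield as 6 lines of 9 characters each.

Fill (0+0,1+1) = (0,2)
Fill (0+1,1+0) = (1,1)
Fill (0+1,1+1) = (1,2)
Fill (0+2,1+1) = (2,2)

Answer: ..#......
.##.#....
#.#......
..##...##
.#..#...#
.#.##....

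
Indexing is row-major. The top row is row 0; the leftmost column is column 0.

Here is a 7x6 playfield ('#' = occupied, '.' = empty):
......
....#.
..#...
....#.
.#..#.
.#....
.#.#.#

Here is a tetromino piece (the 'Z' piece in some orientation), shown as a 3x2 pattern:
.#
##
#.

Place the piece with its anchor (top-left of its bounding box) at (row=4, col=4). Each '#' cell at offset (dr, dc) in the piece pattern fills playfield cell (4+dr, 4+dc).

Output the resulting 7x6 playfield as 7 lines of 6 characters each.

Fill (4+0,4+1) = (4,5)
Fill (4+1,4+0) = (5,4)
Fill (4+1,4+1) = (5,5)
Fill (4+2,4+0) = (6,4)

Answer: ......
....#.
..#...
....#.
.#..##
.#..##
.#.###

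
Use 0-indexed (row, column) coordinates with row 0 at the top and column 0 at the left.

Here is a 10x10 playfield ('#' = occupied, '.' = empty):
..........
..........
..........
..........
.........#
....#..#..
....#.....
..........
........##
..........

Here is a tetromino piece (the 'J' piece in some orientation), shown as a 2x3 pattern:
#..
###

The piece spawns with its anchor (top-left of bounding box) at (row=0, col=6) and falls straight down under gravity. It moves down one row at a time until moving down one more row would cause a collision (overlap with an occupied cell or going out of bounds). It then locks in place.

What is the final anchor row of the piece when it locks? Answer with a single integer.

Spawn at (row=0, col=6). Try each row:
  row 0: fits
  row 1: fits
  row 2: fits
  row 3: fits
  row 4: blocked -> lock at row 3

Answer: 3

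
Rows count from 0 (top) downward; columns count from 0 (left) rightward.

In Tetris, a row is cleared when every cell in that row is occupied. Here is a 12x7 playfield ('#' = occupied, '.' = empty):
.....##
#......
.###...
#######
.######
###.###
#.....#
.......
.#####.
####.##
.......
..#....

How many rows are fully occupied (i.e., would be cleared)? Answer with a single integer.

Check each row:
  row 0: 5 empty cells -> not full
  row 1: 6 empty cells -> not full
  row 2: 4 empty cells -> not full
  row 3: 0 empty cells -> FULL (clear)
  row 4: 1 empty cell -> not full
  row 5: 1 empty cell -> not full
  row 6: 5 empty cells -> not full
  row 7: 7 empty cells -> not full
  row 8: 2 empty cells -> not full
  row 9: 1 empty cell -> not full
  row 10: 7 empty cells -> not full
  row 11: 6 empty cells -> not full
Total rows cleared: 1

Answer: 1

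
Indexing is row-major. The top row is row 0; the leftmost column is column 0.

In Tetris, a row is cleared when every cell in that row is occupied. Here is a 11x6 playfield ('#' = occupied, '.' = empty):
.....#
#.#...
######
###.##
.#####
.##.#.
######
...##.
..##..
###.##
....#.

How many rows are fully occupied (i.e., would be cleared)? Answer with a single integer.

Check each row:
  row 0: 5 empty cells -> not full
  row 1: 4 empty cells -> not full
  row 2: 0 empty cells -> FULL (clear)
  row 3: 1 empty cell -> not full
  row 4: 1 empty cell -> not full
  row 5: 3 empty cells -> not full
  row 6: 0 empty cells -> FULL (clear)
  row 7: 4 empty cells -> not full
  row 8: 4 empty cells -> not full
  row 9: 1 empty cell -> not full
  row 10: 5 empty cells -> not full
Total rows cleared: 2

Answer: 2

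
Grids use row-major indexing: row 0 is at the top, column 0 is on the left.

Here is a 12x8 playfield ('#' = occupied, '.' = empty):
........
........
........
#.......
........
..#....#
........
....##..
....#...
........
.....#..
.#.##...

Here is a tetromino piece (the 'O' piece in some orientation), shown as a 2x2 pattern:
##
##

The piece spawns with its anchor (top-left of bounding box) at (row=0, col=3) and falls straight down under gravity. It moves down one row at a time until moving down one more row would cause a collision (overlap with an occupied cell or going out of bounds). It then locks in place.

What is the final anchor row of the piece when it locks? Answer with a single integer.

Answer: 5

Derivation:
Spawn at (row=0, col=3). Try each row:
  row 0: fits
  row 1: fits
  row 2: fits
  row 3: fits
  row 4: fits
  row 5: fits
  row 6: blocked -> lock at row 5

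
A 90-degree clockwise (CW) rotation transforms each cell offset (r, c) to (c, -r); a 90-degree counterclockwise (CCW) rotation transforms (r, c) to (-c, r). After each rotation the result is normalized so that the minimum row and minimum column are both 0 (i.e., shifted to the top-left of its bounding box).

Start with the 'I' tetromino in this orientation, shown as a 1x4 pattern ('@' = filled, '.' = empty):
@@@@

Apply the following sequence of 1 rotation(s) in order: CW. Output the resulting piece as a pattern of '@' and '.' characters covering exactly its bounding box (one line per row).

Start:
@@@@
After rotation 1 (CW):
@
@
@
@

Answer: @
@
@
@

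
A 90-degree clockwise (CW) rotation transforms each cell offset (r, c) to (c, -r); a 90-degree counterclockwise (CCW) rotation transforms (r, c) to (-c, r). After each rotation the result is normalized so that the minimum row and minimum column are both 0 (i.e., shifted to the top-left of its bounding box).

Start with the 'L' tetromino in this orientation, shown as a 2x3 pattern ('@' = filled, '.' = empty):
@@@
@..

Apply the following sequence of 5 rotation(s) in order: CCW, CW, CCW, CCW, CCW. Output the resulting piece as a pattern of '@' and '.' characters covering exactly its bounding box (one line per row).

Start:
@@@
@..
After rotation 1 (CCW):
@.
@.
@@
After rotation 2 (CW):
@@@
@..
After rotation 3 (CCW):
@.
@.
@@
After rotation 4 (CCW):
..@
@@@
After rotation 5 (CCW):
@@
.@
.@

Answer: @@
.@
.@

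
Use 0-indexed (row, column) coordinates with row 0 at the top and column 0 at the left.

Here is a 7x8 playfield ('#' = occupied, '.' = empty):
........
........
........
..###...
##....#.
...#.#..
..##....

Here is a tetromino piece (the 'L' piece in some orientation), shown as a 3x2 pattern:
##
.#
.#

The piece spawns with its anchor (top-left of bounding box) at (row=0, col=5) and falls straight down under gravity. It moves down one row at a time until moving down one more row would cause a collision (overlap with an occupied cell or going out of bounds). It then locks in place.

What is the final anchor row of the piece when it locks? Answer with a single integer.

Spawn at (row=0, col=5). Try each row:
  row 0: fits
  row 1: fits
  row 2: blocked -> lock at row 1

Answer: 1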